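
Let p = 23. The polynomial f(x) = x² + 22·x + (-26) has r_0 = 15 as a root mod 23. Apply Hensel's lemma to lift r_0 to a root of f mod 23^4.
r_3 = 156070 (mod 279841)

Hensel: r_{i+1} = r_i − f(r_i)·(f′(r_i))^{-1} mod 23^{i+2}, f′(x) = 2x + 22. Iterate:
  r_0 = 15 (mod 23)
  r_1 = 15 (mod 529)
  r_2 = 10066 (mod 12167)
  r_3 = 156070 (mod 279841)
Final: r = 156070 satisfies f(r) ≡ 0 mod 23^4.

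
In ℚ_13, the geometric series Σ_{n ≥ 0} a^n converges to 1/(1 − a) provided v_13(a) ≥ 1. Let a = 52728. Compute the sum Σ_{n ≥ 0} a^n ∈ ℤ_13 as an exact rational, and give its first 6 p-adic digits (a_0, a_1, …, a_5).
Σ a^n = 1/(1 − a) = -1/52727;  first 6 digits = (1, 0, 0, 11, 1, 0)

v_13(a) = 3 ≥ 1, so the series converges in ℤ_13 to 1/(1 − a) = 1/(1 − 52728) = -1/52727. Expand this rational in ℤ_13: compute digits iteratively via d_i = x_i mod 13, x_{i+1} = (x_i − d_i)/13. The first 6 digits are (1, 0, 0, 11, 1, 0).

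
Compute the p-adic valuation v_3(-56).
v_3(-56) = 0

v_3(n) is the largest exponent k such that 3^k divides n. Factor out: -56 = -3^0 · 56. (Sign doesn't affect v_p.) So v_3(-56) = 0.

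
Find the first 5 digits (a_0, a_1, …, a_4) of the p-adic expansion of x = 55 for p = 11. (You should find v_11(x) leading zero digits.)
(a_0, …, a_4) = (0, 5, 0, 0, 0)

v_11(55) = 1, so a_0 = ... = a_0 = 0. Factor out: x = 11^1 · u with u = 5 a unit in ℤ_11. Expand u iteratively via a_{v+i} = u_i mod 11, u_{i+1} = (u_i − a_{v+i})/11:
  u_0 = 5;  a_1 = 5;  u_1 = (u_0 − 5)/11 = 0
  u_1 = 0;  a_2 = 0;  u_2 = (u_1 − 0)/11 = 0
  u_2 = 0;  a_3 = 0;  u_3 = (u_2 − 0)/11 = 0
  u_3 = 0;  a_4 = 0;  u_4 = (u_3 − 0)/11 = 0
Digits: (0, 5, 0, 0, 0).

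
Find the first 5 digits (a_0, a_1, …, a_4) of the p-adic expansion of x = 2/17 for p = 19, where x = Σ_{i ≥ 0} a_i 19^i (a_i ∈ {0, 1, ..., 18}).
(a_0, …, a_4) = (18, 8, 4, 2, 1)

v_19(2/17) = 0 (numerator and denominator both coprime to 19), so x ∈ ℤ_19^×. Compute digits iteratively via a_i = x_i mod 19, x_{i+1} = (x_i − a_i)/19, with x_0 = x:
  x_0 = 2/17;  a_0 = 18;  x_1 = (x_0 − 18)/19 = -16/17
  x_1 = -16/17;  a_1 = 8;  x_2 = (x_1 − 8)/19 = -8/17
  x_2 = -8/17;  a_2 = 4;  x_3 = (x_2 − 4)/19 = -4/17
  x_3 = -4/17;  a_3 = 2;  x_4 = (x_3 − 2)/19 = -2/17
  x_4 = -2/17;  a_4 = 1;  x_5 = (x_4 − 1)/19 = -1/17
Digits: (18, 8, 4, 2, 1).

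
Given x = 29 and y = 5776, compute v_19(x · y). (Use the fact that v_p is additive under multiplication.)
v_19(167504) = 2

v_p(x) = 0 (factor: 29 = 19^0 · 29); v_p(y) = 2 (factor: 5776 = 19^2 · 16). Additivity: v_p(xy) = v_p(x) + v_p(y) = 0 + 2 = 2. (Direct check: xy = 167504 = 19^2 · (464).)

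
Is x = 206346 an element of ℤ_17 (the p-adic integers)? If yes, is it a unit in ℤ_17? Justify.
x ∈ ℤ_17 but not a unit; v_17(x) = 3 > 0

ℤ_17 = {x ∈ ℚ_17 : v_17(x) ≥ 0} and ℤ_17^× = {x ∈ ℤ_17 : v_17(x) = 0}. Here v_17(206346) = v_17(num) − v_17(den) = 3; compare against these criteria.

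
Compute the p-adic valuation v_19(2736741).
v_19(2736741) = 4

v_19(n) is the largest exponent k such that 19^k divides n. Factor out: 2736741 = 19^4 · 21. (Sign doesn't affect v_p.) So v_19(2736741) = 4.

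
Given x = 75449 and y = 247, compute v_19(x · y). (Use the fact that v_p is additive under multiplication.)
v_19(18635903) = 4

v_p(x) = 3 (factor: 75449 = 19^3 · 11); v_p(y) = 1 (factor: 247 = 19^1 · 13). Additivity: v_p(xy) = v_p(x) + v_p(y) = 3 + 1 = 4. (Direct check: xy = 18635903 = 19^4 · (143).)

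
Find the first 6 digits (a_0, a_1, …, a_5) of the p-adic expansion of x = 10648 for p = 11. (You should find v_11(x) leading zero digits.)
(a_0, …, a_5) = (0, 0, 0, 8, 0, 0)

v_11(10648) = 3, so a_0 = ... = a_2 = 0. Factor out: x = 11^3 · u with u = 8 a unit in ℤ_11. Expand u iteratively via a_{v+i} = u_i mod 11, u_{i+1} = (u_i − a_{v+i})/11:
  u_0 = 8;  a_3 = 8;  u_1 = (u_0 − 8)/11 = 0
  u_1 = 0;  a_4 = 0;  u_2 = (u_1 − 0)/11 = 0
  u_2 = 0;  a_5 = 0;  u_3 = (u_2 − 0)/11 = 0
Digits: (0, 0, 0, 8, 0, 0).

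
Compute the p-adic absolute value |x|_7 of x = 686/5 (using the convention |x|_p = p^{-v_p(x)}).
|686/5|_7 = 1/343

Step 1 — compute v_7(x) by factoring powers of 7 out of the numerator and denominator: v_7(686/5) = 3. Step 2 — apply |x|_p = p^{-v_p(x)} = 7^{-3} = 1/343.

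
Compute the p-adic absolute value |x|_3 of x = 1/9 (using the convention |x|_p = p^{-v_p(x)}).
|1/9|_3 = 9

Step 1 — compute v_3(x) by factoring powers of 3 out of the numerator and denominator: v_3(1/9) = -2. Step 2 — apply |x|_p = p^{-v_p(x)} = 3^{2} = 9.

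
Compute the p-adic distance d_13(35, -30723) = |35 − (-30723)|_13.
d_13(35, -30723) = 1/2197

Step 1 — x − y = 35 − (-30723) = 30758. Step 2 — v_13(30758) = 3 (factor: 30758 = (13^3 · 14); the sign does not affect v_p). Step 3 — |x − y|_13 = 13^{-3} = 1/2197.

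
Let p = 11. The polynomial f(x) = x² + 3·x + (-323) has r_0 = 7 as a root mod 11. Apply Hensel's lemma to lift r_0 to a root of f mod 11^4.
r_3 = 13460 (mod 14641)

Hensel: r_{i+1} = r_i − f(r_i)·(f′(r_i))^{-1} mod 11^{i+2}, f′(x) = 2x + 3. Iterate:
  r_0 = 7 (mod 11)
  r_1 = 29 (mod 121)
  r_2 = 150 (mod 1331)
  r_3 = 13460 (mod 14641)
Final: r = 13460 satisfies f(r) ≡ 0 mod 11^4.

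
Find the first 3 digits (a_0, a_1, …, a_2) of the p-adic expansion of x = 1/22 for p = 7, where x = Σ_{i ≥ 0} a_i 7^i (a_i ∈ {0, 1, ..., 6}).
(a_0, …, a_2) = (1, 4, 1)

v_7(1/22) = 0 (numerator and denominator both coprime to 7), so x ∈ ℤ_7^×. Compute digits iteratively via a_i = x_i mod 7, x_{i+1} = (x_i − a_i)/7, with x_0 = x:
  x_0 = 1/22;  a_0 = 1;  x_1 = (x_0 − 1)/7 = -3/22
  x_1 = -3/22;  a_1 = 4;  x_2 = (x_1 − 4)/7 = -13/22
  x_2 = -13/22;  a_2 = 1;  x_3 = (x_2 − 1)/7 = -5/22
Digits: (1, 4, 1).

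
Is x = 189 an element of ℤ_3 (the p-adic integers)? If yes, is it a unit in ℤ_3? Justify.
x ∈ ℤ_3 but not a unit; v_3(x) = 3 > 0

ℤ_3 = {x ∈ ℚ_3 : v_3(x) ≥ 0} and ℤ_3^× = {x ∈ ℤ_3 : v_3(x) = 0}. Here v_3(189) = v_3(num) − v_3(den) = 3; compare against these criteria.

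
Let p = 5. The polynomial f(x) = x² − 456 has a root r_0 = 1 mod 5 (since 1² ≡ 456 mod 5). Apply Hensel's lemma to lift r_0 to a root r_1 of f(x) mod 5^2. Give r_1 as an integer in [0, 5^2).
r_1 = 16 (mod 25)

Hensel's recurrence: r_{i+1} = r_i − f(r_i)·(f′(r_i))^{-1} mod 5^{i+2}, with f′(x) = 2x. Iterate:
  r_0 = 1 (mod 5)
  r_1 = 16 (mod 25)
Final: r_1 = 16, and one checks f(r_1) ≡ 0 mod 5^2.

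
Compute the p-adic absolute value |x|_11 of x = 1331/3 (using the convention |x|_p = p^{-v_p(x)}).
|1331/3|_11 = 1/1331

Step 1 — compute v_11(x) by factoring powers of 11 out of the numerator and denominator: v_11(1331/3) = 3. Step 2 — apply |x|_p = p^{-v_p(x)} = 11^{-3} = 1/1331.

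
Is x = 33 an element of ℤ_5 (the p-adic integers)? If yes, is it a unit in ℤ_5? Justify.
x ∈ ℤ_5^× (unit); v_5(x) = 0

ℤ_5 = {x ∈ ℚ_5 : v_5(x) ≥ 0} and ℤ_5^× = {x ∈ ℤ_5 : v_5(x) = 0}. Here v_5(33) = v_5(num) − v_5(den) = 0; compare against these criteria.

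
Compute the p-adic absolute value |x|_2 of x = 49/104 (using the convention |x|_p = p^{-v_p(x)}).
|49/104|_2 = 8

Step 1 — compute v_2(x) by factoring powers of 2 out of the numerator and denominator: v_2(49/104) = -3. Step 2 — apply |x|_p = p^{-v_p(x)} = 2^{3} = 8.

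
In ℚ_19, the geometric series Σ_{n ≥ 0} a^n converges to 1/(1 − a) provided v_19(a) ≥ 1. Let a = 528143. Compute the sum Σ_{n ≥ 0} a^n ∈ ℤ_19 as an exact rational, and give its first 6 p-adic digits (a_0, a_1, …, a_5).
Σ a^n = 1/(1 − a) = -1/528142;  first 6 digits = (1, 0, 0, 1, 4, 0)

v_19(a) = 3 ≥ 1, so the series converges in ℤ_19 to 1/(1 − a) = 1/(1 − 528143) = -1/528142. Expand this rational in ℤ_19: compute digits iteratively via d_i = x_i mod 19, x_{i+1} = (x_i − d_i)/19. The first 6 digits are (1, 0, 0, 1, 4, 0).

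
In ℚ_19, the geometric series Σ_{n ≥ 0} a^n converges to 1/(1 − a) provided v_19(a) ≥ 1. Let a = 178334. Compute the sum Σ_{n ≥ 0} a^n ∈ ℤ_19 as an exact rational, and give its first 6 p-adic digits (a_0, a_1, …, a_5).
Σ a^n = 1/(1 − a) = -1/178333;  first 6 digits = (1, 0, 0, 7, 1, 0)

v_19(a) = 3 ≥ 1, so the series converges in ℤ_19 to 1/(1 − a) = 1/(1 − 178334) = -1/178333. Expand this rational in ℤ_19: compute digits iteratively via d_i = x_i mod 19, x_{i+1} = (x_i − d_i)/19. The first 6 digits are (1, 0, 0, 7, 1, 0).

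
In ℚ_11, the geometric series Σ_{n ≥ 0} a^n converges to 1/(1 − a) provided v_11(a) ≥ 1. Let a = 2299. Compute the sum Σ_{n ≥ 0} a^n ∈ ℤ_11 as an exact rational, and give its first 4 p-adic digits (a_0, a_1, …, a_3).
Σ a^n = 1/(1 − a) = -1/2298;  first 4 digits = (1, 0, 8, 1)

v_11(a) = 2 ≥ 1, so the series converges in ℤ_11 to 1/(1 − a) = 1/(1 − 2299) = -1/2298. Expand this rational in ℤ_11: compute digits iteratively via d_i = x_i mod 11, x_{i+1} = (x_i − d_i)/11. The first 4 digits are (1, 0, 8, 1).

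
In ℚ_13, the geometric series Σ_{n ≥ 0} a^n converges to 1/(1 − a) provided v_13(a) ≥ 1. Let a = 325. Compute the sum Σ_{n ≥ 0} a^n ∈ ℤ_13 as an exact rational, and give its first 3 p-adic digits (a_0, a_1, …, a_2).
Σ a^n = 1/(1 − a) = -1/324;  first 3 digits = (1, 12, 2)

v_13(a) = 1 ≥ 1, so the series converges in ℤ_13 to 1/(1 − a) = 1/(1 − 325) = -1/324. Expand this rational in ℤ_13: compute digits iteratively via d_i = x_i mod 13, x_{i+1} = (x_i − d_i)/13. The first 3 digits are (1, 12, 2).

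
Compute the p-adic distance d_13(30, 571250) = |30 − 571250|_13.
d_13(30, 571250) = 1/28561

Step 1 — x − y = 30 − 571250 = -571220. Step 2 — v_13(-571220) = 4 (factor: -571220 = −(13^4 · 20); the sign does not affect v_p). Step 3 — |x − y|_13 = 13^{-4} = 1/28561.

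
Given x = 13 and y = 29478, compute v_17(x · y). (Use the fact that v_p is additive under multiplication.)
v_17(383214) = 3

v_p(x) = 0 (factor: 13 = 17^0 · 13); v_p(y) = 3 (factor: 29478 = 17^3 · 6). Additivity: v_p(xy) = v_p(x) + v_p(y) = 0 + 3 = 3. (Direct check: xy = 383214 = 17^3 · (78).)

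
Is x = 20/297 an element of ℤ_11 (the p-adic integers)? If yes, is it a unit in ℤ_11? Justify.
x ∉ ℤ_11 (v_11(x) = -1 < 0)

ℤ_11 = {x ∈ ℚ_11 : v_11(x) ≥ 0} and ℤ_11^× = {x ∈ ℤ_11 : v_11(x) = 0}. Here v_11(20/297) = v_11(num) − v_11(den) = -1; compare against these criteria.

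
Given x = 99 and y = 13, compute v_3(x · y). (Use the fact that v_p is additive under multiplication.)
v_3(1287) = 2

v_p(x) = 2 (factor: 99 = 3^2 · 11); v_p(y) = 0 (factor: 13 = 3^0 · 13). Additivity: v_p(xy) = v_p(x) + v_p(y) = 2 + 0 = 2. (Direct check: xy = 1287 = 3^2 · (143).)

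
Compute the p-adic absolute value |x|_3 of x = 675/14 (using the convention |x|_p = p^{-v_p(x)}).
|675/14|_3 = 1/27

Step 1 — compute v_3(x) by factoring powers of 3 out of the numerator and denominator: v_3(675/14) = 3. Step 2 — apply |x|_p = p^{-v_p(x)} = 3^{-3} = 1/27.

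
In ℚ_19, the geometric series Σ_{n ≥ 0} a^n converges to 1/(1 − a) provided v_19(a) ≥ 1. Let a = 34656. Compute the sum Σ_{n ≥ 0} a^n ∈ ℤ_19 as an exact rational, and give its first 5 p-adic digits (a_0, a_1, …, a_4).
Σ a^n = 1/(1 − a) = -1/34655;  first 5 digits = (1, 0, 1, 5, 1)

v_19(a) = 2 ≥ 1, so the series converges in ℤ_19 to 1/(1 − a) = 1/(1 − 34656) = -1/34655. Expand this rational in ℤ_19: compute digits iteratively via d_i = x_i mod 19, x_{i+1} = (x_i − d_i)/19. The first 5 digits are (1, 0, 1, 5, 1).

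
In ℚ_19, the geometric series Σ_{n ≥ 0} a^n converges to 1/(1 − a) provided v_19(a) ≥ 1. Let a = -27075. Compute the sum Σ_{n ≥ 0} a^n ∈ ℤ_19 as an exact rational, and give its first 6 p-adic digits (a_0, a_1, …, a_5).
Σ a^n = 1/(1 − a) = 1/27076;  first 6 digits = (1, 0, 1, 15, 0, 11)

v_19(a) = 2 ≥ 1, so the series converges in ℤ_19 to 1/(1 − a) = 1/(1 − (-27075)) = 1/27076. Expand this rational in ℤ_19: compute digits iteratively via d_i = x_i mod 19, x_{i+1} = (x_i − d_i)/19. The first 6 digits are (1, 0, 1, 15, 0, 11).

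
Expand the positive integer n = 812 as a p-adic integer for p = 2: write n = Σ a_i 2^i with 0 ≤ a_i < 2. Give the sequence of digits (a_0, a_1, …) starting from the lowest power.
(a_0, a_1, …) = (0, 0, 1, 1, 0, 1, 0, 0, 1, 1)

Repeated division by 2 gives the digits low-to-high: 812 = 1·2^2 + 1·2^3 + 1·2^5 + 1·2^8 + 1·2^9. Digit sequence: (0, 0, 1, 1, 0, 1, 0, 0, 1, 1).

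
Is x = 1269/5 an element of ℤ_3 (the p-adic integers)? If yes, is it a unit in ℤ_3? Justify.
x ∈ ℤ_3 but not a unit; v_3(x) = 3 > 0

ℤ_3 = {x ∈ ℚ_3 : v_3(x) ≥ 0} and ℤ_3^× = {x ∈ ℤ_3 : v_3(x) = 0}. Here v_3(1269/5) = v_3(num) − v_3(den) = 3; compare against these criteria.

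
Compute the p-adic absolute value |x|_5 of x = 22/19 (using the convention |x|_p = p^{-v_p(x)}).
|22/19|_5 = 1

Step 1 — compute v_5(x) by factoring powers of 5 out of the numerator and denominator: v_5(22/19) = 0. Step 2 — apply |x|_p = p^{-v_p(x)} = 5^{0} = 1.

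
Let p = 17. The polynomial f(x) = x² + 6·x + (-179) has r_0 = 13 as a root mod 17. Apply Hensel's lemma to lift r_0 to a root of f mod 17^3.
r_2 = 1203 (mod 4913)

Hensel: r_{i+1} = r_i − f(r_i)·(f′(r_i))^{-1} mod 17^{i+2}, f′(x) = 2x + 6. Iterate:
  r_0 = 13 (mod 17)
  r_1 = 47 (mod 289)
  r_2 = 1203 (mod 4913)
Final: r = 1203 satisfies f(r) ≡ 0 mod 17^3.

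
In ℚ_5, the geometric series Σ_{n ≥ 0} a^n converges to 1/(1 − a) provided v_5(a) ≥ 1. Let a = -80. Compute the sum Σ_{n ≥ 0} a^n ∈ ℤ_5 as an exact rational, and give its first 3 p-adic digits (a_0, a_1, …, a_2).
Σ a^n = 1/(1 − a) = 1/81;  first 3 digits = (1, 4, 2)

v_5(a) = 1 ≥ 1, so the series converges in ℤ_5 to 1/(1 − a) = 1/(1 − (-80)) = 1/81. Expand this rational in ℤ_5: compute digits iteratively via d_i = x_i mod 5, x_{i+1} = (x_i − d_i)/5. The first 3 digits are (1, 4, 2).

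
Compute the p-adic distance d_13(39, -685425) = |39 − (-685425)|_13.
d_13(39, -685425) = 1/28561

Step 1 — x − y = 39 − (-685425) = 685464. Step 2 — v_13(685464) = 4 (factor: 685464 = (13^4 · 24); the sign does not affect v_p). Step 3 — |x − y|_13 = 13^{-4} = 1/28561.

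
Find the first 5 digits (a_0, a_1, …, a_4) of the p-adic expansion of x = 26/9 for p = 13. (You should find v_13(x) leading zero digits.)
(a_0, …, a_4) = (0, 6, 1, 10, 5)

v_13(26/9) = 1, so a_0 = ... = a_0 = 0. Factor out: x = 13^1 · u with u = 2/9 a unit in ℤ_13. Expand u iteratively via a_{v+i} = u_i mod 13, u_{i+1} = (u_i − a_{v+i})/13:
  u_0 = 2/9;  a_1 = 6;  u_1 = (u_0 − 6)/13 = -4/9
  u_1 = -4/9;  a_2 = 1;  u_2 = (u_1 − 1)/13 = -1/9
  u_2 = -1/9;  a_3 = 10;  u_3 = (u_2 − 10)/13 = -7/9
  u_3 = -7/9;  a_4 = 5;  u_4 = (u_3 − 5)/13 = -4/9
Digits: (0, 6, 1, 10, 5).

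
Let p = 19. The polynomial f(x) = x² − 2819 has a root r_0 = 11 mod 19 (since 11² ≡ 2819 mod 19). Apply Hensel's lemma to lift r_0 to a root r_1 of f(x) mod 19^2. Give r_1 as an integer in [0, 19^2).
r_1 = 68 (mod 361)

Hensel's recurrence: r_{i+1} = r_i − f(r_i)·(f′(r_i))^{-1} mod 19^{i+2}, with f′(x) = 2x. Iterate:
  r_0 = 11 (mod 19)
  r_1 = 68 (mod 361)
Final: r_1 = 68, and one checks f(r_1) ≡ 0 mod 19^2.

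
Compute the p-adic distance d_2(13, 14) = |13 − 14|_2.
d_2(13, 14) = 1

Step 1 — x − y = 13 − 14 = -1. Step 2 — v_2(-1) = 0 (factor: -1 = −(2^0 · 1); the sign does not affect v_p). Step 3 — |x − y|_2 = 2^{0} = 1.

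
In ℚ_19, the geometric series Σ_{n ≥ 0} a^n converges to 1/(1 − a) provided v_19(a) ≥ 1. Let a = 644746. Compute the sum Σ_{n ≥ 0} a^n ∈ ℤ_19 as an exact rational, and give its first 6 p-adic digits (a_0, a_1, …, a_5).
Σ a^n = 1/(1 − a) = -1/644745;  first 6 digits = (1, 0, 0, 18, 4, 0)

v_19(a) = 3 ≥ 1, so the series converges in ℤ_19 to 1/(1 − a) = 1/(1 − 644746) = -1/644745. Expand this rational in ℤ_19: compute digits iteratively via d_i = x_i mod 19, x_{i+1} = (x_i − d_i)/19. The first 6 digits are (1, 0, 0, 18, 4, 0).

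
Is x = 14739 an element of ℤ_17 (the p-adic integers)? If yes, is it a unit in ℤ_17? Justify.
x ∈ ℤ_17 but not a unit; v_17(x) = 3 > 0

ℤ_17 = {x ∈ ℚ_17 : v_17(x) ≥ 0} and ℤ_17^× = {x ∈ ℤ_17 : v_17(x) = 0}. Here v_17(14739) = v_17(num) − v_17(den) = 3; compare against these criteria.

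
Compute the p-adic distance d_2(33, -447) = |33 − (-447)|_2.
d_2(33, -447) = 1/32

Step 1 — x − y = 33 − (-447) = 480. Step 2 — v_2(480) = 5 (factor: 480 = (2^5 · 15); the sign does not affect v_p). Step 3 — |x − y|_2 = 2^{-5} = 1/32.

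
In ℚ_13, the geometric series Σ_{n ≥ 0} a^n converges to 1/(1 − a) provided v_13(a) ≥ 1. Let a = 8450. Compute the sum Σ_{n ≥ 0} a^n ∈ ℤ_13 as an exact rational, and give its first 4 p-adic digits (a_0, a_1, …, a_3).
Σ a^n = 1/(1 − a) = -1/8449;  first 4 digits = (1, 0, 11, 3)

v_13(a) = 2 ≥ 1, so the series converges in ℤ_13 to 1/(1 − a) = 1/(1 − 8450) = -1/8449. Expand this rational in ℤ_13: compute digits iteratively via d_i = x_i mod 13, x_{i+1} = (x_i − d_i)/13. The first 4 digits are (1, 0, 11, 3).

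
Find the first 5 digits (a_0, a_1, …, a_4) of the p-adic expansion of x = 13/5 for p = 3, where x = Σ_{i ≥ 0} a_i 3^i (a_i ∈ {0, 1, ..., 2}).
(a_0, …, a_4) = (2, 2, 0, 1, 2)

v_3(13/5) = 0 (numerator and denominator both coprime to 3), so x ∈ ℤ_3^×. Compute digits iteratively via a_i = x_i mod 3, x_{i+1} = (x_i − a_i)/3, with x_0 = x:
  x_0 = 13/5;  a_0 = 2;  x_1 = (x_0 − 2)/3 = 1/5
  x_1 = 1/5;  a_1 = 2;  x_2 = (x_1 − 2)/3 = -3/5
  x_2 = -3/5;  a_2 = 0;  x_3 = (x_2 − 0)/3 = -1/5
  x_3 = -1/5;  a_3 = 1;  x_4 = (x_3 − 1)/3 = -2/5
  x_4 = -2/5;  a_4 = 2;  x_5 = (x_4 − 2)/3 = -4/5
Digits: (2, 2, 0, 1, 2).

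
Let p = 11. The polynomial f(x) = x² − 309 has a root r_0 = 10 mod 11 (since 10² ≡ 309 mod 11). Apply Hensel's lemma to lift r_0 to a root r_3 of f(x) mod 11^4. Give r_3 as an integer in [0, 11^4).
r_3 = 1055 (mod 14641)

Hensel's recurrence: r_{i+1} = r_i − f(r_i)·(f′(r_i))^{-1} mod 11^{i+2}, with f′(x) = 2x. Iterate:
  r_0 = 10 (mod 11)
  r_1 = 87 (mod 121)
  r_2 = 1055 (mod 1331)
  r_3 = 1055 (mod 14641)
Final: r_3 = 1055, and one checks f(r_3) ≡ 0 mod 11^4.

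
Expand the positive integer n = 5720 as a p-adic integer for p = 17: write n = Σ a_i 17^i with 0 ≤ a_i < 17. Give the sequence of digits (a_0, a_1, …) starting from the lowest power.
(a_0, a_1, …) = (8, 13, 2, 1)

Repeated division by 17 gives the digits low-to-high: 5720 = 8 + 13·17^1 + 2·17^2 + 1·17^3. Digit sequence: (8, 13, 2, 1).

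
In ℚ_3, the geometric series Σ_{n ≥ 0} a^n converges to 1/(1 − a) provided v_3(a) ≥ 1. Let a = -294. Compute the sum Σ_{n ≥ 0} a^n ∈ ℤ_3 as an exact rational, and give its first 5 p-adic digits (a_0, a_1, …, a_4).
Σ a^n = 1/(1 − a) = 1/295;  first 5 digits = (1, 1, 1, 2, 2)

v_3(a) = 1 ≥ 1, so the series converges in ℤ_3 to 1/(1 − a) = 1/(1 − (-294)) = 1/295. Expand this rational in ℤ_3: compute digits iteratively via d_i = x_i mod 3, x_{i+1} = (x_i − d_i)/3. The first 5 digits are (1, 1, 1, 2, 2).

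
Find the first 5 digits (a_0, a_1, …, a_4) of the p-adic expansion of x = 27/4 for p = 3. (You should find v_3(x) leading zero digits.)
(a_0, …, a_4) = (0, 0, 0, 1, 2)

v_3(27/4) = 3, so a_0 = ... = a_2 = 0. Factor out: x = 3^3 · u with u = 1/4 a unit in ℤ_3. Expand u iteratively via a_{v+i} = u_i mod 3, u_{i+1} = (u_i − a_{v+i})/3:
  u_0 = 1/4;  a_3 = 1;  u_1 = (u_0 − 1)/3 = -1/4
  u_1 = -1/4;  a_4 = 2;  u_2 = (u_1 − 2)/3 = -3/4
Digits: (0, 0, 0, 1, 2).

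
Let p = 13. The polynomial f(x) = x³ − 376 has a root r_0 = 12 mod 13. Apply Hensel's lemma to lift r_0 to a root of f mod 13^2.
r_1 = 12 (mod 169)

Hensel: r_{i+1} = r_i − f(r_i)/f′(r_i) mod 13^{i+2}, where f′(x) = 3x². Iterate:
  r_0 = 12 (mod 13)
  r_1 = 12 (mod 169)
Final: r = 12 with f(r) ≡ 0 mod 13^2.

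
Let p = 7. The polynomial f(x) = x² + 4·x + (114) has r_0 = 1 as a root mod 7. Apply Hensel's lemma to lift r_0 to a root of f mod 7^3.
r_2 = 22 (mod 343)

Hensel: r_{i+1} = r_i − f(r_i)·(f′(r_i))^{-1} mod 7^{i+2}, f′(x) = 2x + 4. Iterate:
  r_0 = 1 (mod 7)
  r_1 = 22 (mod 49)
  r_2 = 22 (mod 343)
Final: r = 22 satisfies f(r) ≡ 0 mod 7^3.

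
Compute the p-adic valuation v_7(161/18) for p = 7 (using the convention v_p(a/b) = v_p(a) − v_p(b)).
v_7(161/18) = 1

Factor powers of 7 from the numerator and denominator of the reduced fraction: 161 = 7^1 · 23 and 18 = 7^0 · 18. Apply v_p(a/b) = v_p(a) − v_p(b): v_7(161/18) = 1 − 0 = 1.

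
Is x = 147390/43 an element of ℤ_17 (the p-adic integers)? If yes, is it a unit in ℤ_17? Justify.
x ∈ ℤ_17 but not a unit; v_17(x) = 3 > 0

ℤ_17 = {x ∈ ℚ_17 : v_17(x) ≥ 0} and ℤ_17^× = {x ∈ ℤ_17 : v_17(x) = 0}. Here v_17(147390/43) = v_17(num) − v_17(den) = 3; compare against these criteria.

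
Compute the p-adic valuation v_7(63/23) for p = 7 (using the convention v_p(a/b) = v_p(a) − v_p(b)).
v_7(63/23) = 1

Factor powers of 7 from the numerator and denominator of the reduced fraction: 63 = 7^1 · 9 and 23 = 7^0 · 23. Apply v_p(a/b) = v_p(a) − v_p(b): v_7(63/23) = 1 − 0 = 1.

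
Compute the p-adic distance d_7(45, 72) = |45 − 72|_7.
d_7(45, 72) = 1

Step 1 — x − y = 45 − 72 = -27. Step 2 — v_7(-27) = 0 (factor: -27 = −(7^0 · 27); the sign does not affect v_p). Step 3 — |x − y|_7 = 7^{0} = 1.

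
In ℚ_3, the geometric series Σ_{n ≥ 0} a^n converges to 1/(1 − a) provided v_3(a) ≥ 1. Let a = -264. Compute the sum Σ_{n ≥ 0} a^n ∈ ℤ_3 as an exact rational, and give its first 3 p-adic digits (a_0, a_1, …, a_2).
Σ a^n = 1/(1 − a) = 1/265;  first 3 digits = (1, 2, 1)

v_3(a) = 1 ≥ 1, so the series converges in ℤ_3 to 1/(1 − a) = 1/(1 − (-264)) = 1/265. Expand this rational in ℤ_3: compute digits iteratively via d_i = x_i mod 3, x_{i+1} = (x_i − d_i)/3. The first 3 digits are (1, 2, 1).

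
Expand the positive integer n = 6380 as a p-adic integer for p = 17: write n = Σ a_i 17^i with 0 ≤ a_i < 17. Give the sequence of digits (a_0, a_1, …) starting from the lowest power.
(a_0, a_1, …) = (5, 1, 5, 1)

Repeated division by 17 gives the digits low-to-high: 6380 = 5 + 1·17^1 + 5·17^2 + 1·17^3. Digit sequence: (5, 1, 5, 1).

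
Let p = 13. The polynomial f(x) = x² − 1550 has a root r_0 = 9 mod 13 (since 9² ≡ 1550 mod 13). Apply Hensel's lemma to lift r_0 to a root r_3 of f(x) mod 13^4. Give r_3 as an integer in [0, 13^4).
r_3 = 7198 (mod 28561)

Hensel's recurrence: r_{i+1} = r_i − f(r_i)·(f′(r_i))^{-1} mod 13^{i+2}, with f′(x) = 2x. Iterate:
  r_0 = 9 (mod 13)
  r_1 = 100 (mod 169)
  r_2 = 607 (mod 2197)
  r_3 = 7198 (mod 28561)
Final: r_3 = 7198, and one checks f(r_3) ≡ 0 mod 13^4.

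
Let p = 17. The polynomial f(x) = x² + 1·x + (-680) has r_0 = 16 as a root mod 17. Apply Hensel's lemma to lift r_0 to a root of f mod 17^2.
r_1 = 186 (mod 289)

Hensel: r_{i+1} = r_i − f(r_i)·(f′(r_i))^{-1} mod 17^{i+2}, f′(x) = 2x + 1. Iterate:
  r_0 = 16 (mod 17)
  r_1 = 186 (mod 289)
Final: r = 186 satisfies f(r) ≡ 0 mod 17^2.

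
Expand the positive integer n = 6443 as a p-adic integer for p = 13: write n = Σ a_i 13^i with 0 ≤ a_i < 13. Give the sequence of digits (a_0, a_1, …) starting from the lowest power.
(a_0, a_1, …) = (8, 1, 12, 2)

Repeated division by 13 gives the digits low-to-high: 6443 = 8 + 1·13^1 + 12·13^2 + 2·13^3. Digit sequence: (8, 1, 12, 2).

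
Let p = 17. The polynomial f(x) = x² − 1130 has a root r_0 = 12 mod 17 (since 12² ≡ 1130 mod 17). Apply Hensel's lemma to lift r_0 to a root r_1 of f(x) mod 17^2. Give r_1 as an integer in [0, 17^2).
r_1 = 29 (mod 289)

Hensel's recurrence: r_{i+1} = r_i − f(r_i)·(f′(r_i))^{-1} mod 17^{i+2}, with f′(x) = 2x. Iterate:
  r_0 = 12 (mod 17)
  r_1 = 29 (mod 289)
Final: r_1 = 29, and one checks f(r_1) ≡ 0 mod 17^2.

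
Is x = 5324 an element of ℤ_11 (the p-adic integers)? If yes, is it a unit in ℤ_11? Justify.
x ∈ ℤ_11 but not a unit; v_11(x) = 3 > 0

ℤ_11 = {x ∈ ℚ_11 : v_11(x) ≥ 0} and ℤ_11^× = {x ∈ ℤ_11 : v_11(x) = 0}. Here v_11(5324) = v_11(num) − v_11(den) = 3; compare against these criteria.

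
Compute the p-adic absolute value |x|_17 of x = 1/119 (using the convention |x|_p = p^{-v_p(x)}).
|1/119|_17 = 17

Step 1 — compute v_17(x) by factoring powers of 17 out of the numerator and denominator: v_17(1/119) = -1. Step 2 — apply |x|_p = p^{-v_p(x)} = 17^{1} = 17.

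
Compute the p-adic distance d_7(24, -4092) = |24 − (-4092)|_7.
d_7(24, -4092) = 1/343

Step 1 — x − y = 24 − (-4092) = 4116. Step 2 — v_7(4116) = 3 (factor: 4116 = (7^3 · 12); the sign does not affect v_p). Step 3 — |x − y|_7 = 7^{-3} = 1/343.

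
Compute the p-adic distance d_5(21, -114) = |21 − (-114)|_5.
d_5(21, -114) = 1/5

Step 1 — x − y = 21 − (-114) = 135. Step 2 — v_5(135) = 1 (factor: 135 = (5^1 · 27); the sign does not affect v_p). Step 3 — |x − y|_5 = 5^{-1} = 1/5.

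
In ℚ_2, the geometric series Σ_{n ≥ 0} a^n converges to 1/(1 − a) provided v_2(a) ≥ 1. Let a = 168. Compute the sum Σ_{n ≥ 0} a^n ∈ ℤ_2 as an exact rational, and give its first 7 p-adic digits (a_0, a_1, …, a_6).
Σ a^n = 1/(1 − a) = -1/167;  first 7 digits = (1, 0, 0, 1, 0, 1, 1)

v_2(a) = 3 ≥ 1, so the series converges in ℤ_2 to 1/(1 − a) = 1/(1 − 168) = -1/167. Expand this rational in ℤ_2: compute digits iteratively via d_i = x_i mod 2, x_{i+1} = (x_i − d_i)/2. The first 7 digits are (1, 0, 0, 1, 0, 1, 1).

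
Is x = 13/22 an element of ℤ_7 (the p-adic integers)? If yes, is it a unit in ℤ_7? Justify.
x ∈ ℤ_7^× (unit); v_7(x) = 0

ℤ_7 = {x ∈ ℚ_7 : v_7(x) ≥ 0} and ℤ_7^× = {x ∈ ℤ_7 : v_7(x) = 0}. Here v_7(13/22) = v_7(num) − v_7(den) = 0; compare against these criteria.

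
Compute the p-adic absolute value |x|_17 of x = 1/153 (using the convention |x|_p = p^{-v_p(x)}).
|1/153|_17 = 17

Step 1 — compute v_17(x) by factoring powers of 17 out of the numerator and denominator: v_17(1/153) = -1. Step 2 — apply |x|_p = p^{-v_p(x)} = 17^{1} = 17.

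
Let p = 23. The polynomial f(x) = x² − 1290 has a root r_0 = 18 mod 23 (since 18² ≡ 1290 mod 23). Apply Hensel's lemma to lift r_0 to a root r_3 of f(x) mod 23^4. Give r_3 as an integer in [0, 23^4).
r_3 = 175761 (mod 279841)

Hensel's recurrence: r_{i+1} = r_i − f(r_i)·(f′(r_i))^{-1} mod 23^{i+2}, with f′(x) = 2x. Iterate:
  r_0 = 18 (mod 23)
  r_1 = 133 (mod 529)
  r_2 = 5423 (mod 12167)
  r_3 = 175761 (mod 279841)
Final: r_3 = 175761, and one checks f(r_3) ≡ 0 mod 23^4.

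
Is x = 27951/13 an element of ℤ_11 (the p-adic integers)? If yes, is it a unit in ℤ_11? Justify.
x ∈ ℤ_11 but not a unit; v_11(x) = 3 > 0

ℤ_11 = {x ∈ ℚ_11 : v_11(x) ≥ 0} and ℤ_11^× = {x ∈ ℤ_11 : v_11(x) = 0}. Here v_11(27951/13) = v_11(num) − v_11(den) = 3; compare against these criteria.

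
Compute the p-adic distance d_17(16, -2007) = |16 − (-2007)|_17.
d_17(16, -2007) = 1/289

Step 1 — x − y = 16 − (-2007) = 2023. Step 2 — v_17(2023) = 2 (factor: 2023 = (17^2 · 7); the sign does not affect v_p). Step 3 — |x − y|_17 = 17^{-2} = 1/289.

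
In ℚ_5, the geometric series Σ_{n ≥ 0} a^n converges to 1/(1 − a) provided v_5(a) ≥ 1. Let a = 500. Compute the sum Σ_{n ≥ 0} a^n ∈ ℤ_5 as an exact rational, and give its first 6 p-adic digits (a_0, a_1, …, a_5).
Σ a^n = 1/(1 − a) = -1/499;  first 6 digits = (1, 0, 0, 4, 0, 0)

v_5(a) = 3 ≥ 1, so the series converges in ℤ_5 to 1/(1 − a) = 1/(1 − 500) = -1/499. Expand this rational in ℤ_5: compute digits iteratively via d_i = x_i mod 5, x_{i+1} = (x_i − d_i)/5. The first 6 digits are (1, 0, 0, 4, 0, 0).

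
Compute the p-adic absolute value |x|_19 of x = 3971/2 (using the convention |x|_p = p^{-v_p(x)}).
|3971/2|_19 = 1/361

Step 1 — compute v_19(x) by factoring powers of 19 out of the numerator and denominator: v_19(3971/2) = 2. Step 2 — apply |x|_p = p^{-v_p(x)} = 19^{-2} = 1/361.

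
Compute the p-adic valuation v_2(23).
v_2(23) = 0

v_2(n) is the largest exponent k such that 2^k divides n. Factor out: 23 = 2^0 · 23. (Sign doesn't affect v_p.) So v_2(23) = 0.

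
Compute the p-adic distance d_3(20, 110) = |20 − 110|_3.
d_3(20, 110) = 1/9

Step 1 — x − y = 20 − 110 = -90. Step 2 — v_3(-90) = 2 (factor: -90 = −(3^2 · 10); the sign does not affect v_p). Step 3 — |x − y|_3 = 3^{-2} = 1/9.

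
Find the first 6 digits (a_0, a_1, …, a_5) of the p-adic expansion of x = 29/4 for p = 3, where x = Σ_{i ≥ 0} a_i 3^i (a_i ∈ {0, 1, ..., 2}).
(a_0, …, a_5) = (2, 1, 1, 2, 0, 2)

v_3(29/4) = 0 (numerator and denominator both coprime to 3), so x ∈ ℤ_3^×. Compute digits iteratively via a_i = x_i mod 3, x_{i+1} = (x_i − a_i)/3, with x_0 = x:
  x_0 = 29/4;  a_0 = 2;  x_1 = (x_0 − 2)/3 = 7/4
  x_1 = 7/4;  a_1 = 1;  x_2 = (x_1 − 1)/3 = 1/4
  x_2 = 1/4;  a_2 = 1;  x_3 = (x_2 − 1)/3 = -1/4
  x_3 = -1/4;  a_3 = 2;  x_4 = (x_3 − 2)/3 = -3/4
  x_4 = -3/4;  a_4 = 0;  x_5 = (x_4 − 0)/3 = -1/4
  x_5 = -1/4;  a_5 = 2;  x_6 = (x_5 − 2)/3 = -3/4
Digits: (2, 1, 1, 2, 0, 2).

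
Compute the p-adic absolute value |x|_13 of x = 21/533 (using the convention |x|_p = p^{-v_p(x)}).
|21/533|_13 = 13

Step 1 — compute v_13(x) by factoring powers of 13 out of the numerator and denominator: v_13(21/533) = -1. Step 2 — apply |x|_p = p^{-v_p(x)} = 13^{1} = 13.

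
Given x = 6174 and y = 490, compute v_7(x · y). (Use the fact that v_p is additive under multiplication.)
v_7(3025260) = 5

v_p(x) = 3 (factor: 6174 = 7^3 · 18); v_p(y) = 2 (factor: 490 = 7^2 · 10). Additivity: v_p(xy) = v_p(x) + v_p(y) = 3 + 2 = 5. (Direct check: xy = 3025260 = 7^5 · (180).)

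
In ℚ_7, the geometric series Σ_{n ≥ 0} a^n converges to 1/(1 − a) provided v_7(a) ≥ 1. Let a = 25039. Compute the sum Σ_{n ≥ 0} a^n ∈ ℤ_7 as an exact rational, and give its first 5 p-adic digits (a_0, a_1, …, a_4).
Σ a^n = 1/(1 − a) = -1/25038;  first 5 digits = (1, 0, 0, 3, 3)

v_7(a) = 3 ≥ 1, so the series converges in ℤ_7 to 1/(1 − a) = 1/(1 − 25039) = -1/25038. Expand this rational in ℤ_7: compute digits iteratively via d_i = x_i mod 7, x_{i+1} = (x_i − d_i)/7. The first 5 digits are (1, 0, 0, 3, 3).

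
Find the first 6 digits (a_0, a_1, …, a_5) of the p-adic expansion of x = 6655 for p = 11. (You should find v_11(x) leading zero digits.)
(a_0, …, a_5) = (0, 0, 0, 5, 0, 0)

v_11(6655) = 3, so a_0 = ... = a_2 = 0. Factor out: x = 11^3 · u with u = 5 a unit in ℤ_11. Expand u iteratively via a_{v+i} = u_i mod 11, u_{i+1} = (u_i − a_{v+i})/11:
  u_0 = 5;  a_3 = 5;  u_1 = (u_0 − 5)/11 = 0
  u_1 = 0;  a_4 = 0;  u_2 = (u_1 − 0)/11 = 0
  u_2 = 0;  a_5 = 0;  u_3 = (u_2 − 0)/11 = 0
Digits: (0, 0, 0, 5, 0, 0).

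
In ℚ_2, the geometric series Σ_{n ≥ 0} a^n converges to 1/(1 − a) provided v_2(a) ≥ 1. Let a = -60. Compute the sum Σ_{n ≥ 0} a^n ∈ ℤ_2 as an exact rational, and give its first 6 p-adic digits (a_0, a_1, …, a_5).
Σ a^n = 1/(1 − a) = 1/61;  first 6 digits = (1, 0, 1, 0, 1, 0)

v_2(a) = 2 ≥ 1, so the series converges in ℤ_2 to 1/(1 − a) = 1/(1 − (-60)) = 1/61. Expand this rational in ℤ_2: compute digits iteratively via d_i = x_i mod 2, x_{i+1} = (x_i − d_i)/2. The first 6 digits are (1, 0, 1, 0, 1, 0).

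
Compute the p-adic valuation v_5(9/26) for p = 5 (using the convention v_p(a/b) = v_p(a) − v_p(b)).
v_5(9/26) = 0

Factor powers of 5 from the numerator and denominator of the reduced fraction: 9 = 5^0 · 9 and 26 = 5^0 · 26. Apply v_p(a/b) = v_p(a) − v_p(b): v_5(9/26) = 0 − 0 = 0.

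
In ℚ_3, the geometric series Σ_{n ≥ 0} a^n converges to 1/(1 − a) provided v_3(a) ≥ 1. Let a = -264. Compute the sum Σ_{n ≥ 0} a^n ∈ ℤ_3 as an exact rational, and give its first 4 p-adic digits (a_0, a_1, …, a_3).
Σ a^n = 1/(1 − a) = 1/265;  first 4 digits = (1, 2, 1, 2)

v_3(a) = 1 ≥ 1, so the series converges in ℤ_3 to 1/(1 − a) = 1/(1 − (-264)) = 1/265. Expand this rational in ℤ_3: compute digits iteratively via d_i = x_i mod 3, x_{i+1} = (x_i − d_i)/3. The first 4 digits are (1, 2, 1, 2).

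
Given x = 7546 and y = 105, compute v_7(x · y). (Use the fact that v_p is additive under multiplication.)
v_7(792330) = 4

v_p(x) = 3 (factor: 7546 = 7^3 · 22); v_p(y) = 1 (factor: 105 = 7^1 · 15). Additivity: v_p(xy) = v_p(x) + v_p(y) = 3 + 1 = 4. (Direct check: xy = 792330 = 7^4 · (330).)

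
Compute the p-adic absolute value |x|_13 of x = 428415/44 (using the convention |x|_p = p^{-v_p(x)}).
|428415/44|_13 = 1/28561

Step 1 — compute v_13(x) by factoring powers of 13 out of the numerator and denominator: v_13(428415/44) = 4. Step 2 — apply |x|_p = p^{-v_p(x)} = 13^{-4} = 1/28561.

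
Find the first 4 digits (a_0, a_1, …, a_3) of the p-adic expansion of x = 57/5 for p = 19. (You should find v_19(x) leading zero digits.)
(a_0, …, a_3) = (0, 12, 7, 11)

v_19(57/5) = 1, so a_0 = ... = a_0 = 0. Factor out: x = 19^1 · u with u = 3/5 a unit in ℤ_19. Expand u iteratively via a_{v+i} = u_i mod 19, u_{i+1} = (u_i − a_{v+i})/19:
  u_0 = 3/5;  a_1 = 12;  u_1 = (u_0 − 12)/19 = -3/5
  u_1 = -3/5;  a_2 = 7;  u_2 = (u_1 − 7)/19 = -2/5
  u_2 = -2/5;  a_3 = 11;  u_3 = (u_2 − 11)/19 = -3/5
Digits: (0, 12, 7, 11).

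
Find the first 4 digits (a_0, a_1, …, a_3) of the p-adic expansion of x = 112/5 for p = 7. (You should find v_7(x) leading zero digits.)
(a_0, …, a_3) = (0, 6, 1, 4)

v_7(112/5) = 1, so a_0 = ... = a_0 = 0. Factor out: x = 7^1 · u with u = 16/5 a unit in ℤ_7. Expand u iteratively via a_{v+i} = u_i mod 7, u_{i+1} = (u_i − a_{v+i})/7:
  u_0 = 16/5;  a_1 = 6;  u_1 = (u_0 − 6)/7 = -2/5
  u_1 = -2/5;  a_2 = 1;  u_2 = (u_1 − 1)/7 = -1/5
  u_2 = -1/5;  a_3 = 4;  u_3 = (u_2 − 4)/7 = -3/5
Digits: (0, 6, 1, 4).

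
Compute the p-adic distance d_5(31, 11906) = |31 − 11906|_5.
d_5(31, 11906) = 1/625

Step 1 — x − y = 31 − 11906 = -11875. Step 2 — v_5(-11875) = 4 (factor: -11875 = −(5^4 · 19); the sign does not affect v_p). Step 3 — |x − y|_5 = 5^{-4} = 1/625.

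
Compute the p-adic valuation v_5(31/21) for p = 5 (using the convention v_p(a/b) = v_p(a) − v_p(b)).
v_5(31/21) = 0

Factor powers of 5 from the numerator and denominator of the reduced fraction: 31 = 5^0 · 31 and 21 = 5^0 · 21. Apply v_p(a/b) = v_p(a) − v_p(b): v_5(31/21) = 0 − 0 = 0.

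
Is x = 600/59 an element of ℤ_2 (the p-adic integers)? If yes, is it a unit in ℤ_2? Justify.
x ∈ ℤ_2 but not a unit; v_2(x) = 3 > 0

ℤ_2 = {x ∈ ℚ_2 : v_2(x) ≥ 0} and ℤ_2^× = {x ∈ ℤ_2 : v_2(x) = 0}. Here v_2(600/59) = v_2(num) − v_2(den) = 3; compare against these criteria.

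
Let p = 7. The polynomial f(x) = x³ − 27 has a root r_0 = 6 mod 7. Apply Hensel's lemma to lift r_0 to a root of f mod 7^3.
r_2 = 286 (mod 343)

Hensel: r_{i+1} = r_i − f(r_i)/f′(r_i) mod 7^{i+2}, where f′(x) = 3x². Iterate:
  r_0 = 6 (mod 7)
  r_1 = 41 (mod 49)
  r_2 = 286 (mod 343)
Final: r = 286 with f(r) ≡ 0 mod 7^3.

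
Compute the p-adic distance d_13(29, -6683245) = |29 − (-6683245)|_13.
d_13(29, -6683245) = 1/371293

Step 1 — x − y = 29 − (-6683245) = 6683274. Step 2 — v_13(6683274) = 5 (factor: 6683274 = (13^5 · 18); the sign does not affect v_p). Step 3 — |x − y|_13 = 13^{-5} = 1/371293.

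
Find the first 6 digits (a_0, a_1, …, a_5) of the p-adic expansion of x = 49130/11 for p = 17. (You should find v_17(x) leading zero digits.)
(a_0, …, a_5) = (0, 0, 0, 4, 6, 12)

v_17(49130/11) = 3, so a_0 = ... = a_2 = 0. Factor out: x = 17^3 · u with u = 10/11 a unit in ℤ_17. Expand u iteratively via a_{v+i} = u_i mod 17, u_{i+1} = (u_i − a_{v+i})/17:
  u_0 = 10/11;  a_3 = 4;  u_1 = (u_0 − 4)/17 = -2/11
  u_1 = -2/11;  a_4 = 6;  u_2 = (u_1 − 6)/17 = -4/11
  u_2 = -4/11;  a_5 = 12;  u_3 = (u_2 − 12)/17 = -8/11
Digits: (0, 0, 0, 4, 6, 12).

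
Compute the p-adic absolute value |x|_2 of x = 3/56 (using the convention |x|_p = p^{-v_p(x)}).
|3/56|_2 = 8

Step 1 — compute v_2(x) by factoring powers of 2 out of the numerator and denominator: v_2(3/56) = -3. Step 2 — apply |x|_p = p^{-v_p(x)} = 2^{3} = 8.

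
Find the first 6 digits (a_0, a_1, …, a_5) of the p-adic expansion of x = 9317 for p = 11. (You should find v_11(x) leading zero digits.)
(a_0, …, a_5) = (0, 0, 0, 7, 0, 0)

v_11(9317) = 3, so a_0 = ... = a_2 = 0. Factor out: x = 11^3 · u with u = 7 a unit in ℤ_11. Expand u iteratively via a_{v+i} = u_i mod 11, u_{i+1} = (u_i − a_{v+i})/11:
  u_0 = 7;  a_3 = 7;  u_1 = (u_0 − 7)/11 = 0
  u_1 = 0;  a_4 = 0;  u_2 = (u_1 − 0)/11 = 0
  u_2 = 0;  a_5 = 0;  u_3 = (u_2 − 0)/11 = 0
Digits: (0, 0, 0, 7, 0, 0).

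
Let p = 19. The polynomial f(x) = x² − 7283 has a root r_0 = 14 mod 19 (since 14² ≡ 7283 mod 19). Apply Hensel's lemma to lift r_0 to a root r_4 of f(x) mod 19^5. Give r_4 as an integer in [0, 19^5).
r_4 = 73924 (mod 2476099)

Hensel's recurrence: r_{i+1} = r_i − f(r_i)·(f′(r_i))^{-1} mod 19^{i+2}, with f′(x) = 2x. Iterate:
  r_0 = 14 (mod 19)
  r_1 = 280 (mod 361)
  r_2 = 5334 (mod 6859)
  r_3 = 73924 (mod 130321)
  r_4 = 73924 (mod 2476099)
Final: r_4 = 73924, and one checks f(r_4) ≡ 0 mod 19^5.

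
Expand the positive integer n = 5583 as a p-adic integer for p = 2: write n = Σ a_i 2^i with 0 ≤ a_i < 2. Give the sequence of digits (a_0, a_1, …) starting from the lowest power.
(a_0, a_1, …) = (1, 1, 1, 1, 0, 0, 1, 1, 1, 0, 1, 0, 1)

Repeated division by 2 gives the digits low-to-high: 5583 = 1 + 1·2^1 + 1·2^2 + 1·2^3 + 1·2^6 + 1·2^7 + 1·2^8 + 1·2^10 + 1·2^12. Digit sequence: (1, 1, 1, 1, 0, 0, 1, 1, 1, 0, 1, 0, 1).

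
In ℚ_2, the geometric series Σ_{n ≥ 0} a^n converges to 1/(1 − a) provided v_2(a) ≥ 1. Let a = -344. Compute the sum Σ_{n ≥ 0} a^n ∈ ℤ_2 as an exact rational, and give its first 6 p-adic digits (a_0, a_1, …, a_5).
Σ a^n = 1/(1 − a) = 1/345;  first 6 digits = (1, 0, 0, 1, 0, 1)

v_2(a) = 3 ≥ 1, so the series converges in ℤ_2 to 1/(1 − a) = 1/(1 − (-344)) = 1/345. Expand this rational in ℤ_2: compute digits iteratively via d_i = x_i mod 2, x_{i+1} = (x_i − d_i)/2. The first 6 digits are (1, 0, 0, 1, 0, 1).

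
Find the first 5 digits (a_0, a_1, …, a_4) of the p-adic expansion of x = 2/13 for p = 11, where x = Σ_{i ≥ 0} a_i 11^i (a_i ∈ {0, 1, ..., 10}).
(a_0, …, a_4) = (1, 5, 8, 6, 7)

v_11(2/13) = 0 (numerator and denominator both coprime to 11), so x ∈ ℤ_11^×. Compute digits iteratively via a_i = x_i mod 11, x_{i+1} = (x_i − a_i)/11, with x_0 = x:
  x_0 = 2/13;  a_0 = 1;  x_1 = (x_0 − 1)/11 = -1/13
  x_1 = -1/13;  a_1 = 5;  x_2 = (x_1 − 5)/11 = -6/13
  x_2 = -6/13;  a_2 = 8;  x_3 = (x_2 − 8)/11 = -10/13
  x_3 = -10/13;  a_3 = 6;  x_4 = (x_3 − 6)/11 = -8/13
  x_4 = -8/13;  a_4 = 7;  x_5 = (x_4 − 7)/11 = -9/13
Digits: (1, 5, 8, 6, 7).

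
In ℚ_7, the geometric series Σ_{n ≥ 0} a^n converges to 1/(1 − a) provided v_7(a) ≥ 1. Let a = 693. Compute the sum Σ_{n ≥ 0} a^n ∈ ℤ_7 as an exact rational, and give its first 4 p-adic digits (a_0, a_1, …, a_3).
Σ a^n = 1/(1 − a) = -1/692;  first 4 digits = (1, 1, 1, 3)

v_7(a) = 1 ≥ 1, so the series converges in ℤ_7 to 1/(1 − a) = 1/(1 − 693) = -1/692. Expand this rational in ℤ_7: compute digits iteratively via d_i = x_i mod 7, x_{i+1} = (x_i − d_i)/7. The first 4 digits are (1, 1, 1, 3).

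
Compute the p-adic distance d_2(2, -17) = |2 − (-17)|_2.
d_2(2, -17) = 1

Step 1 — x − y = 2 − (-17) = 19. Step 2 — v_2(19) = 0 (factor: 19 = (2^0 · 19); the sign does not affect v_p). Step 3 — |x − y|_2 = 2^{0} = 1.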